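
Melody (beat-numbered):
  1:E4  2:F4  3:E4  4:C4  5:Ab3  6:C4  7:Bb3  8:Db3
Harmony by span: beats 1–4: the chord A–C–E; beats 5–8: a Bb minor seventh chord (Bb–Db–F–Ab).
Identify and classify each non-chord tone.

The harmony at that moment is A minor triad (A, C, E); F4 is not a chord tone.
It is approached by step up from E4 and left by step down to E4.
Step away and step back to the same note — a neighbor tone (upper neighbor).
The harmony at that moment is Bb minor seventh chord (Bb, Db, F, Ab); C4 is not a chord tone.
It is approached by leap up from Ab3 and left by step down to Bb3.
Leap in, step out — an appoggiatura.

F4 (beat 2) — neighbor tone; C4 (beat 6) — appoggiatura.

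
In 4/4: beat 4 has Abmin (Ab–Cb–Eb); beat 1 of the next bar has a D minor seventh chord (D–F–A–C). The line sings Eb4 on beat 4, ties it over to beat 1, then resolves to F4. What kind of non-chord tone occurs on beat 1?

The harmony at that moment is D minor seventh chord (D, F, A, C); Eb4 is not a chord tone.
It is held over (the same pitch as the preceding Eb4) and left by step up to F4.
Held over from the previous chord and resolving up by step — a retardation.

Retardation.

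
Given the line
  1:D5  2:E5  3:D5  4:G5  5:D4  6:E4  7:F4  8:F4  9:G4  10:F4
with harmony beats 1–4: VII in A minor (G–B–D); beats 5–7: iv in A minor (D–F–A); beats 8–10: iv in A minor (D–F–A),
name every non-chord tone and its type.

The harmony at that moment is G major triad (G, B, D); E5 is not a chord tone.
It is approached by step up from D5 and left by step down to D5.
Step away and step back to the same note — a neighbor tone (upper neighbor).
The harmony at that moment is D minor triad (D, F, A); E4 is not a chord tone.
It is approached by step up from D4 and left by step up to F4.
Step in, step out in the same direction — a passing tone.
The harmony at that moment is D minor triad (D, F, A); G4 is not a chord tone.
It is approached by step up from F4 and left by step down to F4.
Step away and step back to the same note — a neighbor tone (upper neighbor).

E5 (beat 2) — neighbor tone; E4 (beat 6) — passing tone; G4 (beat 9) — neighbor tone.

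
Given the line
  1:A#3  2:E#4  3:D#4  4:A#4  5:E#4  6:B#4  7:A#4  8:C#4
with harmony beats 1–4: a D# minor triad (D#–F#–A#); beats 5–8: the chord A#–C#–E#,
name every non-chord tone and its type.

E#4 (beat 2) — appoggiatura; B#4 (beat 6) — appoggiatura.

The harmony at that moment is D# minor triad (D#, F#, A#); E#4 is not a chord tone.
It is approached by leap up from A#3 and left by step down to D#4.
Leap in, step out — an appoggiatura.
The harmony at that moment is A# minor triad (A#, C#, E#); B#4 is not a chord tone.
It is approached by leap up from E#4 and left by step down to A#4.
Leap in, step out — an appoggiatura.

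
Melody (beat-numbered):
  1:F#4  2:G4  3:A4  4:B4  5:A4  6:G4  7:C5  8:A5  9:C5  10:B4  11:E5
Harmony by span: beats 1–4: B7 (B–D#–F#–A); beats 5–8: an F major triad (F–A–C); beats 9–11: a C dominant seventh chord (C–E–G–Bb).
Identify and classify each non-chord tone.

G4 (beat 2) — passing tone; G4 (beat 6) — escape tone; B4 (beat 10) — escape tone.

The harmony at that moment is B dominant seventh chord (B, D#, F#, A); G4 is not a chord tone.
It is approached by step up from F#4 and left by step up to A4.
Step in, step out in the same direction — a passing tone.
The harmony at that moment is F major triad (F, A, C); G4 is not a chord tone.
It is approached by step down from A4 and left by leap up to C5.
Step in, leap out — an escape tone.
The harmony at that moment is C dominant seventh chord (C, E, G, Bb); B4 is not a chord tone.
It is approached by step down from C5 and left by leap up to E5.
Step in, leap out — an escape tone.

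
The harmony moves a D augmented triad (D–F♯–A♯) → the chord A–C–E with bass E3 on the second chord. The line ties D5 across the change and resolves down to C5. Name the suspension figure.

7–6 suspension.

At the second chord the bass is E3. The suspended D5 lies a seventh above the bass; after resolving down by step to C5, the interval above the bass becomes a sixth.
Suspension figures are named by those two intervals: 7–6.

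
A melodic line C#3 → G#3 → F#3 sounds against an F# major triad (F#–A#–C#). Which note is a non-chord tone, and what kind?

The harmony at that moment is F# major triad (F#, A#, C#); G#3 is not a chord tone.
It is approached by leap up from C#3 and left by step down to F#3.
Leap in, step out — an appoggiatura.

G#3 is an appoggiatura.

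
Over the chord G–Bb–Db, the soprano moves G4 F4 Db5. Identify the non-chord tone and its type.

F4 is an escape tone.

The harmony at that moment is G diminished triad (G, Bb, Db); F4 is not a chord tone.
It is approached by step down from G4 and left by leap up to Db5.
Step in, leap out — an escape tone.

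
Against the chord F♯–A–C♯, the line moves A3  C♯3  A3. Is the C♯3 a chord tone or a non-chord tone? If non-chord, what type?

Chord tone (the fifth of F# minor triad).

F# minor triad contains F♯, A, C♯; C♯ is the fifth, so it is a chord tone.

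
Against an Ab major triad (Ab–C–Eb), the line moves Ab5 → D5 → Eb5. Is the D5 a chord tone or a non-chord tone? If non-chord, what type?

The harmony at that moment is Ab major triad (Ab, C, Eb); D5 is not a chord tone.
It is approached by leap down from Ab5 and left by step up to Eb5.
Leap in, step out — an appoggiatura.

Non-chord tone — an appoggiatura.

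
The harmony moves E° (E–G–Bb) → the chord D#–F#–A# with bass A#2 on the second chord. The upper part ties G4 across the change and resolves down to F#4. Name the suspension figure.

7–6 suspension.

At the second chord the bass is A#2. The suspended G4 lies a seventh above the bass; after resolving down by step to F#4, the interval above the bass becomes a sixth.
Suspension figures are named by those two intervals: 7–6.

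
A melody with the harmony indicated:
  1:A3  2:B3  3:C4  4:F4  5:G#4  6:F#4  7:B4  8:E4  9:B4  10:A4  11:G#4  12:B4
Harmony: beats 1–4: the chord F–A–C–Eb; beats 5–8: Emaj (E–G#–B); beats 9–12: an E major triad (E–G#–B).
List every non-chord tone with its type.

B3 (beat 2) — passing tone; F#4 (beat 6) — escape tone; A4 (beat 10) — passing tone.

The harmony at that moment is F dominant seventh chord (F, A, C, Eb); B3 is not a chord tone.
It is approached by step up from A3 and left by step up to C4.
Step in, step out in the same direction — a passing tone.
The harmony at that moment is E major triad (E, G#, B); F#4 is not a chord tone.
It is approached by step down from G#4 and left by leap up to B4.
Step in, leap out — an escape tone.
The harmony at that moment is E major triad (E, G#, B); A4 is not a chord tone.
It is approached by step down from B4 and left by step down to G#4.
Step in, step out in the same direction — a passing tone.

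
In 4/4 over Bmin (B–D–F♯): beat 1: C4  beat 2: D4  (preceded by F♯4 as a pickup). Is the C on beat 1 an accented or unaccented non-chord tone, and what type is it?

The harmony at that moment is B minor triad (B, D, F♯); C4 is not a chord tone.
It is approached by leap down from F♯4 and left by step up to D4.
Leap in, step out — an appoggiatura.
It falls on the downbeat, so it is accented.

Accented appoggiatura.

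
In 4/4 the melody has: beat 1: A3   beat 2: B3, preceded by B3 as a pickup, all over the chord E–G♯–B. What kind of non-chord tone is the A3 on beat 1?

The harmony at that moment is E major triad (E, G♯, B); A3 is not a chord tone.
It is approached by step down from B3 and left by step up to B3.
Step away and step back to the same note — a neighbor tone (lower neighbor).

Lower neighbor tone.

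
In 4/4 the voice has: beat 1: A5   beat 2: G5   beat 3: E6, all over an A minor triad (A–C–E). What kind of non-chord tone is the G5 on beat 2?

The harmony at that moment is A minor triad (A, C, E); G5 is not a chord tone.
It is approached by step down from A5 and left by leap up to E6.
Step in, leap out, on a weak beat — an escape tone.

Escape tone.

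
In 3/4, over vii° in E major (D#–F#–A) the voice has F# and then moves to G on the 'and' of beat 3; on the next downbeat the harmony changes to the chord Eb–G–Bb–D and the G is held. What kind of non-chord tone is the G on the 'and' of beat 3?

Anticipation.

The harmony at that moment is D# diminished triad (D#, F#, A); G is not a chord tone.
It is approached by step up from F# and then sustained as the same pitch into the next harmony.
Arriving early and becoming a chord tone when the harmony changes — an anticipation.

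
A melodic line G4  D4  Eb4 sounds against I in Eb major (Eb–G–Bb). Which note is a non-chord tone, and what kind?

D4 is an appoggiatura.

The harmony at that moment is Eb major triad (Eb, G, Bb); D4 is not a chord tone.
It is approached by leap down from G4 and left by step up to Eb4.
Leap in, step out — an appoggiatura.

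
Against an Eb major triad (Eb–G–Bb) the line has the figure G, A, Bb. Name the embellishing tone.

A is a passing tone.

The harmony at that moment is Eb major triad (Eb, G, Bb); A is not a chord tone.
It is approached by step up from G and left by step up to Bb.
Step in, step out in the same direction — a passing tone.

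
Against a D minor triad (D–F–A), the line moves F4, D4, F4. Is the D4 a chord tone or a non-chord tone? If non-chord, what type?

Chord tone (the root of D minor triad).

D minor triad contains D, F, A; D is the root, so it is a chord tone.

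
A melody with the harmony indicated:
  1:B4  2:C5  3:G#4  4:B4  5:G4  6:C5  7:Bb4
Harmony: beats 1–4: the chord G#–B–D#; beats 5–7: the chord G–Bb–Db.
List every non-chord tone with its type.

The harmony at that moment is G# minor triad (G#, B, D#); C5 is not a chord tone.
It is approached by step up from B4 and left by leap down to G#4.
Step in, leap out — an escape tone.
The harmony at that moment is G diminished triad (G, Bb, Db); C5 is not a chord tone.
It is approached by leap up from G4 and left by step down to Bb4.
Leap in, step out — an appoggiatura.

C5 (beat 2) — escape tone; C5 (beat 6) — appoggiatura.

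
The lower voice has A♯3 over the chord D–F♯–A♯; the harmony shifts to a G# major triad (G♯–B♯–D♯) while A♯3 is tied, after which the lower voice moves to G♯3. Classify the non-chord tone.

The harmony at that moment is G♯ major triad (G♯, B♯, D♯); A♯3 is not a chord tone.
It is held over (the same pitch as the preceding A♯3) and left by step down to G♯3.
Held over from the previous chord and resolving down by step — a suspension.

A♯3 is a suspension.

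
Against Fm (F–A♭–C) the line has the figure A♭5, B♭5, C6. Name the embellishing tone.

The harmony at that moment is F minor triad (F, A♭, C); B♭5 is not a chord tone.
It is approached by step up from A♭5 and left by step up to C6.
Step in, step out in the same direction — a passing tone.

B♭5 is a passing tone.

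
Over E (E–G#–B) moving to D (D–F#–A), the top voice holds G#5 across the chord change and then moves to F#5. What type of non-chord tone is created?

The harmony at that moment is D major triad (D, F#, A); G#5 is not a chord tone.
It is held over (the same pitch as the preceding G#5) and left by step down to F#5.
Held over from the previous chord and resolving down by step — a suspension.

G#5 is a suspension.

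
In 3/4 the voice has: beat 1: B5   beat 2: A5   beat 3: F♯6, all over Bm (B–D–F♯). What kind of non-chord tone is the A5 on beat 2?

Escape tone.

The harmony at that moment is B minor triad (B, D, F♯); A5 is not a chord tone.
It is approached by step down from B5 and left by leap up to F♯6.
Step in, leap out, on a weak beat — an escape tone.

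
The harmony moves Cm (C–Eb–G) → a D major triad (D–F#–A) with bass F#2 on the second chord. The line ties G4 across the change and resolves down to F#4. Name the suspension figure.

9–8 suspension.

At the second chord the bass is F#2. The suspended G4 lies a ninth above the bass; after resolving down by step to F#4, the interval above the bass becomes an octave.
Suspension figures are named by those two intervals: 9–8.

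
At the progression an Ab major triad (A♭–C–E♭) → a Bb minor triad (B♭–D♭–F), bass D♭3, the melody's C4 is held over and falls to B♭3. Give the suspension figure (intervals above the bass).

7–6 suspension.

At the second chord the bass is D♭3. The suspended C4 lies a seventh above the bass; after resolving down by step to B♭3, the interval above the bass becomes a sixth.
Suspension figures are named by those two intervals: 7–6.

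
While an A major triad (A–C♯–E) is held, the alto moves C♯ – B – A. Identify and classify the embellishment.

B is a passing tone.

The harmony at that moment is A major triad (A, C♯, E); B is not a chord tone.
It is approached by step down from C♯ and left by step down to A.
Step in, step out in the same direction — a passing tone.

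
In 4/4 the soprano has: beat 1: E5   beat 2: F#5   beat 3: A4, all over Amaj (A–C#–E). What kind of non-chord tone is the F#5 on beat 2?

The harmony at that moment is A major triad (A, C#, E); F#5 is not a chord tone.
It is approached by step up from E5 and left by leap down to A4.
Step in, leap out, on a weak beat — an escape tone.

Escape tone.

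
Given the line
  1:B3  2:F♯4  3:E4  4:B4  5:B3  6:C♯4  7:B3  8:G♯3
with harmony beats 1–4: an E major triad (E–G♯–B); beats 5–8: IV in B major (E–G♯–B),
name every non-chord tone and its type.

The harmony at that moment is E major triad (E, G♯, B); F♯4 is not a chord tone.
It is approached by leap up from B3 and left by step down to E4.
Leap in, step out — an appoggiatura.
The harmony at that moment is E major triad (E, G♯, B); C♯4 is not a chord tone.
It is approached by step up from B3 and left by step down to B3.
Step away and step back to the same note — a neighbor tone (upper neighbor).

F♯4 (beat 2) — appoggiatura; C♯4 (beat 6) — neighbor tone.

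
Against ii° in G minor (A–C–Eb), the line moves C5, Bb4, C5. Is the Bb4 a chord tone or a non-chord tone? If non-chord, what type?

Non-chord tone — a neighbor tone.

The harmony at that moment is A diminished triad (A, C, Eb); Bb4 is not a chord tone.
It is approached by step down from C5 and left by step up to C5.
Step away and step back to the same note — a neighbor tone (lower neighbor).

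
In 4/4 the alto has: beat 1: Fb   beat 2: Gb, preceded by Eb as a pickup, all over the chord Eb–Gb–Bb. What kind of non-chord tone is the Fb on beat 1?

Passing tone.

The harmony at that moment is Eb minor triad (Eb, Gb, Bb); Fb is not a chord tone.
It is approached by step up from Eb and left by step up to Gb.
Step in, step out in the same direction — a passing tone.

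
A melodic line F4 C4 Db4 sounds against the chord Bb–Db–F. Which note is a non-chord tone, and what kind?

The harmony at that moment is Bb minor triad (Bb, Db, F); C4 is not a chord tone.
It is approached by leap down from F4 and left by step up to Db4.
Leap in, step out — an appoggiatura.

C4 is an appoggiatura.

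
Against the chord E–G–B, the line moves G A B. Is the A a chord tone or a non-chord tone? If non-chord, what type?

The harmony at that moment is E minor triad (E, G, B); A is not a chord tone.
It is approached by step up from G and left by step up to B.
Step in, step out in the same direction — a passing tone.

Non-chord tone — a passing tone.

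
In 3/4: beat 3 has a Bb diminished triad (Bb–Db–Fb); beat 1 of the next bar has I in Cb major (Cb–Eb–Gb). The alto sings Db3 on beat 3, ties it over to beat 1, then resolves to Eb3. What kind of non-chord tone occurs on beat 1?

The harmony at that moment is Cb major triad (Cb, Eb, Gb); Db3 is not a chord tone.
It is held over (the same pitch as the preceding Db3) and left by step up to Eb3.
Held over from the previous chord and resolving up by step — a retardation.

Retardation.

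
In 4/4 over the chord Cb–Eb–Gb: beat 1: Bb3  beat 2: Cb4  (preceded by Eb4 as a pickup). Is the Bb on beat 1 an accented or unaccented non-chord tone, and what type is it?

The harmony at that moment is Cb major triad (Cb, Eb, Gb); Bb3 is not a chord tone.
It is approached by leap down from Eb4 and left by step up to Cb4.
Leap in, step out — an appoggiatura.
It falls on the downbeat, so it is accented.

Accented appoggiatura.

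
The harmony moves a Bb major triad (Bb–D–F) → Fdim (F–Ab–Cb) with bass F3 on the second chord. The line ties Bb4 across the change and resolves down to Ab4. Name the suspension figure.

At the second chord the bass is F3. The suspended Bb4 lies a fourth above the bass; after resolving down by step to Ab4, the interval above the bass becomes a third.
Suspension figures are named by those two intervals: 4–3.

4–3 suspension.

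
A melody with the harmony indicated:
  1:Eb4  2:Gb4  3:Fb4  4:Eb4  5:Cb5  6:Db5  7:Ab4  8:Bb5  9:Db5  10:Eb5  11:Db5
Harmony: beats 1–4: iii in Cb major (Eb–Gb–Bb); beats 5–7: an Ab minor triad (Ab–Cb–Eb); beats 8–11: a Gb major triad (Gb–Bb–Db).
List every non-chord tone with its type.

Fb4 (beat 3) — passing tone; Db5 (beat 6) — escape tone; Eb5 (beat 10) — neighbor tone.

The harmony at that moment is Eb minor triad (Eb, Gb, Bb); Fb4 is not a chord tone.
It is approached by step down from Gb4 and left by step down to Eb4.
Step in, step out in the same direction — a passing tone.
The harmony at that moment is Ab minor triad (Ab, Cb, Eb); Db5 is not a chord tone.
It is approached by step up from Cb5 and left by leap down to Ab4.
Step in, leap out — an escape tone.
The harmony at that moment is Gb major triad (Gb, Bb, Db); Eb5 is not a chord tone.
It is approached by step up from Db5 and left by step down to Db5.
Step away and step back to the same note — a neighbor tone (upper neighbor).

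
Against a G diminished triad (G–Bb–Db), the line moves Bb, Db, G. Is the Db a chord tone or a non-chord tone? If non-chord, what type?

G diminished triad contains G, Bb, Db; Db is the fifth, so it is a chord tone.

Chord tone (the fifth of G diminished triad).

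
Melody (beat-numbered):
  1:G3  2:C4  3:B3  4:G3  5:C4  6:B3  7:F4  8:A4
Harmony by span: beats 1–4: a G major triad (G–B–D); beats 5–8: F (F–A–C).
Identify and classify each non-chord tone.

The harmony at that moment is G major triad (G, B, D); C4 is not a chord tone.
It is approached by leap up from G3 and left by step down to B3.
Leap in, step out — an appoggiatura.
The harmony at that moment is F major triad (F, A, C); B3 is not a chord tone.
It is approached by step down from C4 and left by leap up to F4.
Step in, leap out — an escape tone.

C4 (beat 2) — appoggiatura; B3 (beat 6) — escape tone.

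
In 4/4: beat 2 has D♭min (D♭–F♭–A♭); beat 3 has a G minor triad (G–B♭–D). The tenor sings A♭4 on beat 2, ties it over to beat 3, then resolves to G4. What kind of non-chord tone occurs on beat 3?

The harmony at that moment is G minor triad (G, B♭, D); A♭4 is not a chord tone.
It is held over (the same pitch as the preceding A♭4) and left by step down to G4.
Held over from the previous chord and resolving down by step — a suspension.

Suspension.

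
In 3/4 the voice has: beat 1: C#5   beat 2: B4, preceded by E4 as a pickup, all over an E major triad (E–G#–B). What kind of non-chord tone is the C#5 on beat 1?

The harmony at that moment is E major triad (E, G#, B); C#5 is not a chord tone.
It is approached by leap up from E4 and left by step down to B4.
Leap in, step out, metrically accented — an appoggiatura.

Appoggiatura.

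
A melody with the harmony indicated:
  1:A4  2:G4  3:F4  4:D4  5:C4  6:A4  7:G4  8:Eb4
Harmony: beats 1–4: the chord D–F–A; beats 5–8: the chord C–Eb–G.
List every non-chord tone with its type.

G4 (beat 2) — passing tone; A4 (beat 6) — appoggiatura.

The harmony at that moment is D minor triad (D, F, A); G4 is not a chord tone.
It is approached by step down from A4 and left by step down to F4.
Step in, step out in the same direction — a passing tone.
The harmony at that moment is C minor triad (C, Eb, G); A4 is not a chord tone.
It is approached by leap up from C4 and left by step down to G4.
Leap in, step out — an appoggiatura.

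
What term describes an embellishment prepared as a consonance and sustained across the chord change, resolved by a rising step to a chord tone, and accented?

Retardation.

Approach: by preparation — the pitch is first a chord tone, then held (tied or repeated) while the harmony changes under it. Departure: up by step. Metric position: strong.
A prepared dissonance that resolves upward by step — a retardation. (The same figure resolving downward would be a suspension.)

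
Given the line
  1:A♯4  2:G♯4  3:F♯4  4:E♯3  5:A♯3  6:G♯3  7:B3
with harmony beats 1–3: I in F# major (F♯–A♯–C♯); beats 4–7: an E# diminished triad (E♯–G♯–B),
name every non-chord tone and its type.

The harmony at that moment is F♯ major triad (F♯, A♯, C♯); G♯4 is not a chord tone.
It is approached by step down from A♯4 and left by step down to F♯4.
Step in, step out in the same direction — a passing tone.
The harmony at that moment is E♯ diminished triad (E♯, G♯, B); A♯3 is not a chord tone.
It is approached by leap up from E♯3 and left by step down to G♯3.
Leap in, step out — an appoggiatura.

G♯4 (beat 2) — passing tone; A♯3 (beat 5) — appoggiatura.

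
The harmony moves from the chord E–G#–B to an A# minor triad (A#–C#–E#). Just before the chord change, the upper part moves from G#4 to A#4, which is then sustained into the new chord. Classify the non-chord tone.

A#4 is an anticipation.

The harmony at that moment is E major triad (E, G#, B); A#4 is not a chord tone.
It is approached by step up from G#4 and then sustained as the same pitch into the next harmony.
Arriving early and becoming a chord tone when the harmony changes — an anticipation.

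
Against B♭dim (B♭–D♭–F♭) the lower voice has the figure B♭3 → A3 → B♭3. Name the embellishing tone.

The harmony at that moment is B♭ diminished triad (B♭, D♭, F♭); A3 is not a chord tone.
It is approached by step down from B♭3 and left by step up to B♭3.
Step away and step back to the same note — a neighbor tone (lower neighbor).

A3 is a neighbor tone.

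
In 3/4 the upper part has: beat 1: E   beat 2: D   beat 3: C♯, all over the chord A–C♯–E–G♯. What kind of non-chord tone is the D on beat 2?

Passing tone.

The harmony at that moment is A major seventh chord (A, C♯, E, G♯); D is not a chord tone.
It is approached by step down from E and left by step down to C♯.
Step in, step out in the same direction — a passing tone.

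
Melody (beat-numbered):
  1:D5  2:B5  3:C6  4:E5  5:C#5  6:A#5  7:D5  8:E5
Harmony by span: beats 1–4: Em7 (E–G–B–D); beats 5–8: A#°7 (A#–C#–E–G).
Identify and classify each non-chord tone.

The harmony at that moment is E minor seventh chord (E, G, B, D); C6 is not a chord tone.
It is approached by step up from B5 and left by leap down to E5.
Step in, leap out — an escape tone.
The harmony at that moment is A# diminished seventh chord (A#, C#, E, G); D5 is not a chord tone.
It is approached by leap down from A#5 and left by step up to E5.
Leap in, step out — an appoggiatura.

C6 (beat 3) — escape tone; D5 (beat 7) — appoggiatura.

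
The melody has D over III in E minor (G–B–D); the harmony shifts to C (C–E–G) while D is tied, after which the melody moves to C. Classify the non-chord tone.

D is a suspension.

The harmony at that moment is C major triad (C, E, G); D is not a chord tone.
It is held over (the same pitch as the preceding D) and left by step down to C.
Held over from the previous chord and resolving down by step — a suspension.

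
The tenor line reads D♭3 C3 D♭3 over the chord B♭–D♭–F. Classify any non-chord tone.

The harmony at that moment is B♭ minor triad (B♭, D♭, F); C3 is not a chord tone.
It is approached by step down from D♭3 and left by step up to D♭3.
Step away and step back to the same note — a neighbor tone (lower neighbor).

C3 is a neighbor tone.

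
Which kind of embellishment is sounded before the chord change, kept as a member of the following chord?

Approach: ahead of the chord change (typically by step), so it is dissonant against the current harmony. Departure: none — the same pitch is restated or held and is a chord tone of the new harmony.
Dissonant first, consonant once the harmony catches up: the note simply arrives early — an anticipation. (The reverse timing, consonant first and dissonant after the change, would be a suspension or retardation.)

Anticipation.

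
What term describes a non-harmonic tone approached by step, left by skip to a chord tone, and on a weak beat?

Escape tone.

Approach: by step. Departure: by leap. Metric position: weak.
Step in, leap out, from a weak position — an escape tone (échappée). (It is the mirror image of the appoggiatura, which leaps in and steps out on a strong beat.)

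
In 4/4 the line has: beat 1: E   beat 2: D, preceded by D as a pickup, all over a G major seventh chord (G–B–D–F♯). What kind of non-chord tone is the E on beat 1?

Upper neighbor tone.

The harmony at that moment is G major seventh chord (G, B, D, F♯); E is not a chord tone.
It is approached by step up from D and left by step down to D.
Step away and step back to the same note — a neighbor tone (upper neighbor).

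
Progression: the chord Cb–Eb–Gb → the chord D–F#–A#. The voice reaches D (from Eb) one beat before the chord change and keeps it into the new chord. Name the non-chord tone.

The harmony at that moment is Cb major triad (Cb, Eb, Gb); D is not a chord tone.
It is approached by step down from Eb and then sustained as the same pitch into the next harmony.
Arriving early and becoming a chord tone when the harmony changes — an anticipation.

D is an anticipation.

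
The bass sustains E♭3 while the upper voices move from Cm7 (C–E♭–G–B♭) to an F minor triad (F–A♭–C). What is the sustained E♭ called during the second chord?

Pedal tone (pedal point).

The harmony at that moment is F minor triad (F, A♭, C); E♭3 is not a chord tone.
It is held over (the same pitch as the preceding E♭3) and then sustained as the same pitch into the next harmony.
Sustained through a change of harmony — a pedal tone.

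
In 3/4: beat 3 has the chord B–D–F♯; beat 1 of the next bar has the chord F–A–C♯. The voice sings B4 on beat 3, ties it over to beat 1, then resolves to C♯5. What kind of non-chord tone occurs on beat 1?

The harmony at that moment is F augmented triad (F, A, C♯); B4 is not a chord tone.
It is held over (the same pitch as the preceding B4) and left by step up to C♯5.
Held over from the previous chord and resolving up by step — a retardation.

Retardation.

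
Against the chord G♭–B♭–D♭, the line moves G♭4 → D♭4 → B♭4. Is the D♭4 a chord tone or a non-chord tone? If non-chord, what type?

Gb major triad contains G♭, B♭, D♭; D♭ is the fifth, so it is a chord tone.

Chord tone (the fifth of Gb major triad).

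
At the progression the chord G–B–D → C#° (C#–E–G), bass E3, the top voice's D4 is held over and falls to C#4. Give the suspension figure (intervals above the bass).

At the second chord the bass is E3. The suspended D4 lies a seventh above the bass; after resolving down by step to C#4, the interval above the bass becomes a sixth.
Suspension figures are named by those two intervals: 7–6.

7–6 suspension.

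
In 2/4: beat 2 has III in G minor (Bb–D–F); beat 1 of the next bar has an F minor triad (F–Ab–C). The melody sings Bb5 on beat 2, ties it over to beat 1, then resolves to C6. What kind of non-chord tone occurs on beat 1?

The harmony at that moment is F minor triad (F, Ab, C); Bb5 is not a chord tone.
It is held over (the same pitch as the preceding Bb5) and left by step up to C6.
Held over from the previous chord and resolving up by step — a retardation.

Retardation.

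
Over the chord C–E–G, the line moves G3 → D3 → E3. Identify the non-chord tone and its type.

The harmony at that moment is C major triad (C, E, G); D3 is not a chord tone.
It is approached by leap down from G3 and left by step up to E3.
Leap in, step out — an appoggiatura.

D3 is an appoggiatura.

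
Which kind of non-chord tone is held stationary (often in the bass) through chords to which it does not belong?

Approach: none. Departure: none — a single pitch is sustained while the chords change around it, passing through harmonies that do not contain it.
No melodic motion at all; the dissonance is created entirely by the moving harmonies against the stationary note — a pedal tone (pedal point).

Pedal tone.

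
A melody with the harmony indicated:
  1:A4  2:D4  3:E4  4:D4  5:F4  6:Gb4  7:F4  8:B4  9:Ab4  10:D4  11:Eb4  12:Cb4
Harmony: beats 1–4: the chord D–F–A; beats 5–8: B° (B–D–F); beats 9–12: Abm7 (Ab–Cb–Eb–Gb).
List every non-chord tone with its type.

The harmony at that moment is D minor triad (D, F, A); E4 is not a chord tone.
It is approached by step up from D4 and left by step down to D4.
Step away and step back to the same note — a neighbor tone (upper neighbor).
The harmony at that moment is B diminished triad (B, D, F); Gb4 is not a chord tone.
It is approached by step up from F4 and left by step down to F4.
Step away and step back to the same note — a neighbor tone (upper neighbor).
The harmony at that moment is Ab minor seventh chord (Ab, Cb, Eb, Gb); D4 is not a chord tone.
It is approached by leap down from Ab4 and left by step up to Eb4.
Leap in, step out — an appoggiatura.

E4 (beat 3) — neighbor tone; Gb4 (beat 6) — neighbor tone; D4 (beat 10) — appoggiatura.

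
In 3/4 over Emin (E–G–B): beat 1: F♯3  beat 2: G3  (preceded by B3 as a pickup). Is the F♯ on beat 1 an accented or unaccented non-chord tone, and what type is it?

The harmony at that moment is E minor triad (E, G, B); F♯3 is not a chord tone.
It is approached by leap down from B3 and left by step up to G3.
Leap in, step out — an appoggiatura.
It falls on the downbeat, so it is accented.

Accented appoggiatura.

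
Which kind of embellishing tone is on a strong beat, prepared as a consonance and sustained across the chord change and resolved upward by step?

Approach: by preparation — the pitch is first a chord tone, then held (tied or repeated) while the harmony changes under it. Departure: up by step. Metric position: strong.
A prepared dissonance that resolves upward by step — a retardation. (The same figure resolving downward would be a suspension.)

Retardation.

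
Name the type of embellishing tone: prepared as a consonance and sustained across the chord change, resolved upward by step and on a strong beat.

Approach: by preparation — the pitch is first a chord tone, then held (tied or repeated) while the harmony changes under it. Departure: up by step. Metric position: strong.
A prepared dissonance that resolves upward by step — a retardation. (The same figure resolving downward would be a suspension.)

Retardation.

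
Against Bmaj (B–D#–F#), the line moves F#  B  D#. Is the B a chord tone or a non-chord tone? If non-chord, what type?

Chord tone (the root of B major triad).

B major triad contains B, D#, F#; B is the root, so it is a chord tone.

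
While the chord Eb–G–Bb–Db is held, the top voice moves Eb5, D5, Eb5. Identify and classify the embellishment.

D5 is a neighbor tone.

The harmony at that moment is Eb dominant seventh chord (Eb, G, Bb, Db); D5 is not a chord tone.
It is approached by step down from Eb5 and left by step up to Eb5.
Step away and step back to the same note — a neighbor tone (lower neighbor).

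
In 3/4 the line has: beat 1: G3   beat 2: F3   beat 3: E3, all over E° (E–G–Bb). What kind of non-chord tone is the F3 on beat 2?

The harmony at that moment is E diminished triad (E, G, Bb); F3 is not a chord tone.
It is approached by step down from G3 and left by step down to E3.
Step in, step out in the same direction — a passing tone.

Passing tone.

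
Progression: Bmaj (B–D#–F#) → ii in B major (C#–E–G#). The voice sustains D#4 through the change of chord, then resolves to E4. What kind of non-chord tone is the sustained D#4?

The harmony at that moment is C# minor triad (C#, E, G#); D#4 is not a chord tone.
It is held over (the same pitch as the preceding D#4) and left by step up to E4.
Held over from the previous chord and resolving up by step — a retardation.

D#4 is a retardation.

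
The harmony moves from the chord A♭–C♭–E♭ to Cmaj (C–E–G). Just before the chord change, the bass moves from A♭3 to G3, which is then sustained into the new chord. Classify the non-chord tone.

The harmony at that moment is A♭ minor triad (A♭, C♭, E♭); G3 is not a chord tone.
It is approached by step down from A♭3 and then sustained as the same pitch into the next harmony.
Arriving early and becoming a chord tone when the harmony changes — an anticipation.

G3 is an anticipation.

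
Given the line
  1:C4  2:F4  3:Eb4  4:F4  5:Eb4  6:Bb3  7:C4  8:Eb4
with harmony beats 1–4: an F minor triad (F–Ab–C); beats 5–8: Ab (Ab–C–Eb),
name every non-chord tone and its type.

Eb4 (beat 3) — neighbor tone; Bb3 (beat 6) — appoggiatura.

The harmony at that moment is F minor triad (F, Ab, C); Eb4 is not a chord tone.
It is approached by step down from F4 and left by step up to F4.
Step away and step back to the same note — a neighbor tone (lower neighbor).
The harmony at that moment is Ab major triad (Ab, C, Eb); Bb3 is not a chord tone.
It is approached by leap down from Eb4 and left by step up to C4.
Leap in, step out — an appoggiatura.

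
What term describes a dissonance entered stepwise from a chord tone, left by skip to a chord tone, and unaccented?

Approach: by step. Departure: by leap. Metric position: weak.
Step in, leap out, from a weak position — an escape tone (échappée). (It is the mirror image of the appoggiatura, which leaps in and steps out on a strong beat.)

Escape tone.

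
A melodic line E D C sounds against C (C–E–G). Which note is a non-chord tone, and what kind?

D is a passing tone.

The harmony at that moment is C major triad (C, E, G); D is not a chord tone.
It is approached by step down from E and left by step down to C.
Step in, step out in the same direction — a passing tone.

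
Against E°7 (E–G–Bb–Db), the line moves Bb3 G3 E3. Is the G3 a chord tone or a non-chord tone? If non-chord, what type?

Chord tone (the third of E diminished seventh chord).

E diminished seventh chord contains E, G, Bb, Db; G is the third, so it is a chord tone.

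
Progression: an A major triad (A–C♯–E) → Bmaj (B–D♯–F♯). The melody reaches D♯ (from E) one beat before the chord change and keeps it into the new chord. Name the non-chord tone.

The harmony at that moment is A major triad (A, C♯, E); D♯ is not a chord tone.
It is approached by step down from E and then sustained as the same pitch into the next harmony.
Arriving early and becoming a chord tone when the harmony changes — an anticipation.

D♯ is an anticipation.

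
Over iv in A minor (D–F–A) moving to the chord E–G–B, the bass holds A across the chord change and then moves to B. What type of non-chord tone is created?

The harmony at that moment is E minor triad (E, G, B); A is not a chord tone.
It is held over (the same pitch as the preceding A) and left by step up to B.
Held over from the previous chord and resolving up by step — a retardation.

A is a retardation.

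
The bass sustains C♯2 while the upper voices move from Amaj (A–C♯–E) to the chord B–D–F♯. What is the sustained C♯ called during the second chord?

Pedal tone (pedal point).

The harmony at that moment is B minor triad (B, D, F♯); C♯2 is not a chord tone.
It is held over (the same pitch as the preceding C♯2) and then sustained as the same pitch into the next harmony.
Sustained through a change of harmony — a pedal tone.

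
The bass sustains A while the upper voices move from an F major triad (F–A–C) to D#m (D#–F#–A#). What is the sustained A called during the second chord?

Pedal tone (pedal point).

The harmony at that moment is D# minor triad (D#, F#, A#); A is not a chord tone.
It is held over (the same pitch as the preceding A) and then sustained as the same pitch into the next harmony.
Sustained through a change of harmony — a pedal tone.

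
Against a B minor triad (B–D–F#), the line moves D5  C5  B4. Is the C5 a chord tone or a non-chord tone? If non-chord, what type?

Non-chord tone — a passing tone.

The harmony at that moment is B minor triad (B, D, F#); C5 is not a chord tone.
It is approached by step down from D5 and left by step down to B4.
Step in, step out in the same direction — a passing tone.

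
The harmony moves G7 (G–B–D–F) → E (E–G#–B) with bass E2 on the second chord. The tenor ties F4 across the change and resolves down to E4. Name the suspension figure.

At the second chord the bass is E2. The suspended F4 lies a ninth above the bass; after resolving down by step to E4, the interval above the bass becomes an octave.
Suspension figures are named by those two intervals: 9–8.

9–8 suspension.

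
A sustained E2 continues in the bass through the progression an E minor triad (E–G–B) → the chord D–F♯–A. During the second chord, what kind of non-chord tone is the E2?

The harmony at that moment is D major triad (D, F♯, A); E2 is not a chord tone.
It is held over (the same pitch as the preceding E2) and then sustained as the same pitch into the next harmony.
Sustained through a change of harmony — a pedal tone.

Pedal tone (pedal point).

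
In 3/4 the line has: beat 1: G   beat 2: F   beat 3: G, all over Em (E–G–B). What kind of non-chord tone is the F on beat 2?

The harmony at that moment is E minor triad (E, G, B); F is not a chord tone.
It is approached by step down from G and left by step up to G.
Step away and step back to the same note — a neighbor tone (lower neighbor).

Lower neighbor tone.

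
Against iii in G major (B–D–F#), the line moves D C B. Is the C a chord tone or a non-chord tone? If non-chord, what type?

The harmony at that moment is B minor triad (B, D, F#); C is not a chord tone.
It is approached by step down from D and left by step down to B.
Step in, step out in the same direction — a passing tone.

Non-chord tone — a passing tone.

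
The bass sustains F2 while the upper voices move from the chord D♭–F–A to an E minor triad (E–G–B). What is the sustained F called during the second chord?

Pedal tone (pedal point).

The harmony at that moment is E minor triad (E, G, B); F2 is not a chord tone.
It is held over (the same pitch as the preceding F2) and then sustained as the same pitch into the next harmony.
Sustained through a change of harmony — a pedal tone.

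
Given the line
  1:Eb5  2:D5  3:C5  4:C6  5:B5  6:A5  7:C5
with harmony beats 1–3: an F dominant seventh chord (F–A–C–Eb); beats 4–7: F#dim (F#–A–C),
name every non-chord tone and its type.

The harmony at that moment is F dominant seventh chord (F, A, C, Eb); D5 is not a chord tone.
It is approached by step down from Eb5 and left by step down to C5.
Step in, step out in the same direction — a passing tone.
The harmony at that moment is F# diminished triad (F#, A, C); B5 is not a chord tone.
It is approached by step down from C6 and left by step down to A5.
Step in, step out in the same direction — a passing tone.

D5 (beat 2) — passing tone; B5 (beat 5) — passing tone.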